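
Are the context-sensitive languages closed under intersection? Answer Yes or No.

An LBA keeps a copy of the input on a second track, runs the LBA for L₁, and if that accepts restores the input and runs the LBA for L₂; linear space suffices, so L₁ ∩ L₂ is context-sensitive.
So the context-sensitive languages are closed under intersection.

Yes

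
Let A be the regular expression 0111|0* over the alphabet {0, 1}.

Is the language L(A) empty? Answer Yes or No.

No

The empty string ε matches the expression, so it belongs to L(A).
Since L(A) contains at least one string, it is not empty.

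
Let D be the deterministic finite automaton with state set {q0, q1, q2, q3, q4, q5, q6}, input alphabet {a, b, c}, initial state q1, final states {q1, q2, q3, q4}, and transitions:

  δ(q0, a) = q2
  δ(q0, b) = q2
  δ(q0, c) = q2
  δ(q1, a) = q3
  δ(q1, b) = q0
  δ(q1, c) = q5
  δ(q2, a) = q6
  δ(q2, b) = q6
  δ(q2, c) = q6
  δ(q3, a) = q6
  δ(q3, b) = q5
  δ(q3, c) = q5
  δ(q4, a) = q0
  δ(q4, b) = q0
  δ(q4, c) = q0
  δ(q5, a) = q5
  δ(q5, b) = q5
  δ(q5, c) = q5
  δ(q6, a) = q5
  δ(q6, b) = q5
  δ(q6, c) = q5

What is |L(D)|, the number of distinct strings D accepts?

5

The useful subgraph on states {q0, q1, q2, q3} is acyclic, so L(D) is finite; the longest accepting path visits 3 useful states, giving maximum string length 2.
Counting accepting paths from q1 by length: 1 of length 0, 1 of length 1, 3 of length 2. Total 5.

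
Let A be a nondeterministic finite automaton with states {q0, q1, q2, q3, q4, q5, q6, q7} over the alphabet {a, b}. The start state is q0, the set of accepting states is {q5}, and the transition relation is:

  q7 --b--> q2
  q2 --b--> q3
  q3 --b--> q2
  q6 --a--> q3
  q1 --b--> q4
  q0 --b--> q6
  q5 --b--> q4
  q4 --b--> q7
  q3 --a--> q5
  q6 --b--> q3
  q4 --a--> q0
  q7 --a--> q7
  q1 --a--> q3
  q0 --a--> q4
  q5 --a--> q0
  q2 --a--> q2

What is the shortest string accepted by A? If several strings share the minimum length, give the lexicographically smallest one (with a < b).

A breadth-first search from q0 reaches an accepting state first via the path q0 → q6 → q3 → q5 on input baa.
No string of length < 3 is accepted (BFS exhausts all shorter strings without reaching an accepting state), and baa is the lexicographically least accepting string of length 3.

baa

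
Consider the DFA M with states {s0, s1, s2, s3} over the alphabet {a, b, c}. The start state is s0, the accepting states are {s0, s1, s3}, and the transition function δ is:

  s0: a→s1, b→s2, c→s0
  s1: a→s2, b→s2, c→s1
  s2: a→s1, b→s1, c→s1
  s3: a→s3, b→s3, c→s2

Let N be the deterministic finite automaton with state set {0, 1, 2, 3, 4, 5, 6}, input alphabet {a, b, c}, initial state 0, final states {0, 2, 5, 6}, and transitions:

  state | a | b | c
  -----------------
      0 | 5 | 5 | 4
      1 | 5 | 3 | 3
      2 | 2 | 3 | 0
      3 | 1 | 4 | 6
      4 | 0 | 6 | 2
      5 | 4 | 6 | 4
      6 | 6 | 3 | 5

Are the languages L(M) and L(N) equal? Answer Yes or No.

No

The string c is accepted by M but rejected by N.
So L(M) ≠ L(N).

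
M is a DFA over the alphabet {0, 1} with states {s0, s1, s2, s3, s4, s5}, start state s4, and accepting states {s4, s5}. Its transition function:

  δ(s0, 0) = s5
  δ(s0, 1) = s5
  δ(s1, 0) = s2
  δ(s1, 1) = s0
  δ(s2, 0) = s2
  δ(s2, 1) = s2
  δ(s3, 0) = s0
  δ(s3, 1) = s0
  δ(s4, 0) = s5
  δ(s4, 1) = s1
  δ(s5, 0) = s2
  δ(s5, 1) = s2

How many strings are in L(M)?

The useful subgraph on states {s0, s1, s4, s5} is acyclic, so L(M) is finite; the longest accepting path visits 4 useful states, giving maximum string length 3.
Counting accepting paths from s4 by length: 1 of length 0, 1 of length 1, 2 of length 3. Total 4.

4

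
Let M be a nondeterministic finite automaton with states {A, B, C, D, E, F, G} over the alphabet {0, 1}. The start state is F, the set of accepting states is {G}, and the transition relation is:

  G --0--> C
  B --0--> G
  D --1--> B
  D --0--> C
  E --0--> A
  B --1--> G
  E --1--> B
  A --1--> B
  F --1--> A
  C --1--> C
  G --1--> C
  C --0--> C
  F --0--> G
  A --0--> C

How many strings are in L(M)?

3

The useful subgraph on states {A, B, F, G} is acyclic, so L(M) is finite; the longest accepting path visits 4 useful states, giving maximum string length 3.
Counting accepting paths from F by length: 1 of length 1, 2 of length 3. Total 3.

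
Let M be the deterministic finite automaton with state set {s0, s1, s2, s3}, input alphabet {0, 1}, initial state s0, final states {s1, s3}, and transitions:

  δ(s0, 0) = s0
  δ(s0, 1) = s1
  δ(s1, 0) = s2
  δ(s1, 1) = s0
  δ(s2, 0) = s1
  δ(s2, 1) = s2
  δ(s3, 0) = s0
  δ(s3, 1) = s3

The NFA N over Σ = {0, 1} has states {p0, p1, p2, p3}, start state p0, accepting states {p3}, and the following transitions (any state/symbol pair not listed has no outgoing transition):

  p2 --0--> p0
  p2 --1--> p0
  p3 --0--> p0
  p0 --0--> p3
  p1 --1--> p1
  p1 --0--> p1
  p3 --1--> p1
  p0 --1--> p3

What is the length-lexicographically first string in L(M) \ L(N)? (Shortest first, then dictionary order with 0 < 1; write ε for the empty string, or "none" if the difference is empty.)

01

The string 01 is accepted by M but not by N.
No shorter string lies in the difference, and 01 is the lexicographically first length-2 string in L(M) \ L(N).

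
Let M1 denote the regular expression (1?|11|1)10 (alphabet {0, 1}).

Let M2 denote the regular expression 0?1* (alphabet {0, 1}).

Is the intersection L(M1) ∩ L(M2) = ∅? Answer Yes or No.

Converting the expression M1 to a DFA (subset construction, then merging equivalent states) gives the minimal DFA with states {r0, r1, r2, r3, r4, r5}, start state r0, accepting states {r3} and transitions r0: 0→r1, 1→r2; r1: 0→r1, 1→r1; r2: 0→r3, 1→r4; r3: 0→r1, 1→r1; r4: 0→r3, 1→r5; r5: 0→r3, 1→r1.
Converting the expression M2 to a DFA (subset construction, then merging equivalent states) gives the minimal DFA with states {t0, t1, t2}, start state t0, accepting states {t0, t1} and transitions t0: 0→t1, 1→t1; t1: 0→t2, 1→t1; t2: 0→t2, 1→t2.
Exploring the product automaton M1 × M2 from the start pair (r0, t0), following both machines on each input symbol, reaches 7 state pairs: (r0, t0), (r1, t1), (r2, t1), (r1, t2), (r3, t2), (r4, t1), (r5, t1).
M1 accepts in {r3} and M2 accepts in {t0, t1}; no reachable pair has both components accepting, so no string drives both machines to acceptance simultaneously and L(M1) ∩ L(M2) = ∅.
So no string is accepted by both, and the intersection is empty.

Yes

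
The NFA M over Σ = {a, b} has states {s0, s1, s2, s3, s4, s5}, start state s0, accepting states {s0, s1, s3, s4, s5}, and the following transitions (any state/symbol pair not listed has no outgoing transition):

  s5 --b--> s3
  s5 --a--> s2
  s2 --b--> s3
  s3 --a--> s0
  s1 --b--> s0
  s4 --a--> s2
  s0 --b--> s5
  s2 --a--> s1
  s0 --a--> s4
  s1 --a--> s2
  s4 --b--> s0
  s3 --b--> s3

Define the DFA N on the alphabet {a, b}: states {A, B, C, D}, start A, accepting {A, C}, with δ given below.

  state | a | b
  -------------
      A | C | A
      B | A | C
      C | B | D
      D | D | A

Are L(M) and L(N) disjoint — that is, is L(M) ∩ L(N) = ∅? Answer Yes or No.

The empty string ε is accepted by both M and N.
Hence L(M) ∩ L(N) ≠ ∅.

No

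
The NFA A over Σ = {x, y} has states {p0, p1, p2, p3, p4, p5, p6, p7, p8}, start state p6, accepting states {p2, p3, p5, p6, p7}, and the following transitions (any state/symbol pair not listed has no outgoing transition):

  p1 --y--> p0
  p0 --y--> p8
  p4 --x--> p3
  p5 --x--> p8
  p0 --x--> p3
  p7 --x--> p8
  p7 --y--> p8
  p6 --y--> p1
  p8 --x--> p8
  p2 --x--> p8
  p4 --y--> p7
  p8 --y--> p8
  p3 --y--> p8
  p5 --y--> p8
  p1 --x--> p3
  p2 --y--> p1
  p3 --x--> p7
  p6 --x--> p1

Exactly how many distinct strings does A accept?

9

The useful subgraph on states {p0, p1, p3, p6, p7} is acyclic, so L(A) is finite; the longest accepting path visits 5 useful states, giving maximum string length 4.
Counting accepting paths from p6 by length: 1 of length 0, 2 of length 2, 4 of length 3, 2 of length 4. Total 9.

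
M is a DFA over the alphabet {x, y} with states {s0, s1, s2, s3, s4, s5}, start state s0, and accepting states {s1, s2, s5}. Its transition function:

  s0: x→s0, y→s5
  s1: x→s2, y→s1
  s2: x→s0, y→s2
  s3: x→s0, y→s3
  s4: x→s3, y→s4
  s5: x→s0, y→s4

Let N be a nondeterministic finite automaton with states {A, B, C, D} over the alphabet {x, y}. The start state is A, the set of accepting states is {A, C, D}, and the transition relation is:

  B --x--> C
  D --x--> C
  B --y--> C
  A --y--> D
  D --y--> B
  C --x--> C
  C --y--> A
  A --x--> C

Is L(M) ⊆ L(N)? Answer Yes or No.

Exploring the product automaton M × N from the start pair (s0, A), following both machines on each input symbol, reaches 12 state pairs: (s0, A), (s0, C), (s5, D), (s5, A), (s4, B), (s4, D), (s3, C), (s4, C), (s3, A), (s4, A), (s3, D), (s3, B).
M accepts in {s1, s2, s5} and N accepts in {A, C, D}. The reachable pairs whose M-component is accepting are (s5, D), (s5, A); in each of them the N-component is accepting too, so the product for L(M) \ L(N) (M-component accepting, N-component rejecting) has no reachable accepting pair and the difference is empty.
Hence every string in L(M) is also in L(N).

Yes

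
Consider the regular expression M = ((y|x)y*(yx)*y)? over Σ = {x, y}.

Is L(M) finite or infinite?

infinite

The expression contains a Kleene star applied to a subexpression that matches at least one nonempty string, so it matches strings of unbounded length.
Hence L(M) is infinite.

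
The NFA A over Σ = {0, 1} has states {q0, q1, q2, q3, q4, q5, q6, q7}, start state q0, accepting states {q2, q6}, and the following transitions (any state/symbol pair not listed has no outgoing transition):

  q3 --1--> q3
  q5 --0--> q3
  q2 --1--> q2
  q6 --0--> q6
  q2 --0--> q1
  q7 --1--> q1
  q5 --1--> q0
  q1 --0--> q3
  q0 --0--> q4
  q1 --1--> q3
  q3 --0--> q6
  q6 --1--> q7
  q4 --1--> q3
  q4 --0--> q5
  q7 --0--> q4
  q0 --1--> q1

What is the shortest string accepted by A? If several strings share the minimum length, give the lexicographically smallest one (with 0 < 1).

A breadth-first search from q0 reaches an accepting state first via the path q0 → q4 → q3 → q6 on input 010.
No string of length < 3 is accepted (BFS exhausts all shorter strings without reaching an accepting state), and 010 is the lexicographically least accepting string of length 3.

010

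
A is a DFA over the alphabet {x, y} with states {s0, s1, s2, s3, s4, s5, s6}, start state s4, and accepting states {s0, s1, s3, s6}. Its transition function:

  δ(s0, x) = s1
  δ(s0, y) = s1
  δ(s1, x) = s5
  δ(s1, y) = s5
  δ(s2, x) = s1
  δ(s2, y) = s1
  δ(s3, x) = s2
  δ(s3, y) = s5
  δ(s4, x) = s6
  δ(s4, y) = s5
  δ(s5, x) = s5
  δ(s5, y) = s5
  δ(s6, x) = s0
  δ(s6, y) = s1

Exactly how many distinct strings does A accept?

The useful subgraph on states {s0, s1, s4, s6} is acyclic, so L(A) is finite; the longest accepting path visits 4 useful states, giving maximum string length 3.
Counting accepting paths from s4 by length: 1 of length 1, 2 of length 2, 2 of length 3. Total 5.

5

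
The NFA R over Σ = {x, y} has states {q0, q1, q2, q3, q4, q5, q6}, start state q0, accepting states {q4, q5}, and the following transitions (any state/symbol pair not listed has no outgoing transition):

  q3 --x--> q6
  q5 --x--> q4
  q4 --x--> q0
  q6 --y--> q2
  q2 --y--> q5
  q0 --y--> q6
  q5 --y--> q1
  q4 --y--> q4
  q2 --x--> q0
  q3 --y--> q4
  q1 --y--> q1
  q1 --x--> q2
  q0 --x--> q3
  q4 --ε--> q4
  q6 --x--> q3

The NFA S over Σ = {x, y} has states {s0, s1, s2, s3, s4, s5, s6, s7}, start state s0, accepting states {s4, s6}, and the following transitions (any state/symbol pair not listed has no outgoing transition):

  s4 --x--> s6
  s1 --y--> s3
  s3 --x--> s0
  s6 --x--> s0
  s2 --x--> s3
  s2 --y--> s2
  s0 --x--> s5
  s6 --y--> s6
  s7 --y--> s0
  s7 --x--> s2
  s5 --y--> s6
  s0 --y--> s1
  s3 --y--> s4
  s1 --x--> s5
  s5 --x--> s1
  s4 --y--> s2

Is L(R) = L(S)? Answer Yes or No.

Exploring the product automaton R × S from the start pair (q0, s0), following both machines on each input symbol, reaches 7 state pairs: (q0, s0), (q3, s5), (q6, s1), (q4, s6), (q2, s3), (q5, s4), (q1, s2).
R accepts in {q4, q5} and S accepts in {s4, s6}. In every reachable pair the two components are either both accepting — (q4, s6), (q5, s4) — or both non-accepting, so no string is accepted by exactly one of the machines: L(R) \ L(S) and L(S) \ L(R) are both empty.
Hence every string is accepted by R iff it is accepted by S, and the two languages coincide.

Yes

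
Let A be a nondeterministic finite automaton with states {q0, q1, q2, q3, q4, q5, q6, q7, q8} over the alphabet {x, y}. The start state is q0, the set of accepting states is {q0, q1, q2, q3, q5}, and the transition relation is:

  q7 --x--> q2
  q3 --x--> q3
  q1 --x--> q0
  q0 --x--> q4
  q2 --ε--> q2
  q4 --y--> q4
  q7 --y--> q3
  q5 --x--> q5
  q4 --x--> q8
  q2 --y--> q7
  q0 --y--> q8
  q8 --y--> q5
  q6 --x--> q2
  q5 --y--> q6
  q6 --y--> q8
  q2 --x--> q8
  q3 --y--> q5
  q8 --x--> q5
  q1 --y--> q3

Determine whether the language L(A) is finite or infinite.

State q5 is reachable from the start and can reach an accepting state, and it lies on the cycle q5 → q5.
Traversing that cycle any number of times yields accepted strings of unbounded length, so the language is infinite.

infinite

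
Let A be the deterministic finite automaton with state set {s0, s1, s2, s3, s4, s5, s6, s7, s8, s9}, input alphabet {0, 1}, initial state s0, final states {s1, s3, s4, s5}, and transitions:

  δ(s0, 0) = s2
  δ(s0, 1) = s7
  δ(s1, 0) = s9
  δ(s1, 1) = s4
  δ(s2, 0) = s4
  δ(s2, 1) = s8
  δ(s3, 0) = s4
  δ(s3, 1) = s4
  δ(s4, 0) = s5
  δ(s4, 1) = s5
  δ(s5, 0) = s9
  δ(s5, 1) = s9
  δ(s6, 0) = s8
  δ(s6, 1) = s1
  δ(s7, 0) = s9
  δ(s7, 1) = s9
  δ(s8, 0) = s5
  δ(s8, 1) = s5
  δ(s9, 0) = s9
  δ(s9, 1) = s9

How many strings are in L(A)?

5

The useful subgraph on states {s0, s2, s4, s5, s8} is acyclic, so L(A) is finite; the longest accepting path visits 4 useful states, giving maximum string length 3.
Counting accepting paths from s0 by length: 1 of length 2, 4 of length 3. Total 5.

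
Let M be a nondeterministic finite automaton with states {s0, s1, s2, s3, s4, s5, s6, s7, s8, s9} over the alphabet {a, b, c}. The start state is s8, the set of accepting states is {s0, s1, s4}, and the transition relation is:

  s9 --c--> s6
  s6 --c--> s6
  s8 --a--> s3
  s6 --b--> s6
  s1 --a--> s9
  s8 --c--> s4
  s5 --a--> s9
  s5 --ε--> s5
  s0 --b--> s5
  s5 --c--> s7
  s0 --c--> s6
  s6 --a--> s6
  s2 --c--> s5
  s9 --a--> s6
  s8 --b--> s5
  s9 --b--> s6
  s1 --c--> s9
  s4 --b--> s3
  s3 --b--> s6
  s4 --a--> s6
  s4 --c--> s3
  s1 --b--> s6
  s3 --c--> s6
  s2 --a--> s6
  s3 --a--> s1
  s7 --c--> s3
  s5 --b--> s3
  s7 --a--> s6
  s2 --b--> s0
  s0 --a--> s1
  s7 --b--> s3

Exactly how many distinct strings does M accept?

The useful subgraph on states {s1, s3, s4, s5, s7, s8} is acyclic, so L(M) is finite; the longest accepting path visits 5 useful states, giving maximum string length 4.
Counting accepting paths from s8 by length: 1 of length 1, 1 of length 2, 3 of length 3, 2 of length 4. Total 7.

7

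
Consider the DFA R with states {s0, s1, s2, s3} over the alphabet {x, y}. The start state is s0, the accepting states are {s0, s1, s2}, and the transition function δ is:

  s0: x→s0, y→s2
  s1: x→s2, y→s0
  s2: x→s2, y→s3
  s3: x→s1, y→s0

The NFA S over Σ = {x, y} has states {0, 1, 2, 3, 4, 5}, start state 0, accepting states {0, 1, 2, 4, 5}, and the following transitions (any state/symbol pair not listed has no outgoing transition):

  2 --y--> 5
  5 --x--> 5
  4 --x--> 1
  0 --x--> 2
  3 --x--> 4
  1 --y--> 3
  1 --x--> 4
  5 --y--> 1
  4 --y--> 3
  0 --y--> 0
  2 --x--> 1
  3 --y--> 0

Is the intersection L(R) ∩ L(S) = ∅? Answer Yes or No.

The empty string ε is accepted by both R and S.
Hence L(R) ∩ L(S) ≠ ∅.

No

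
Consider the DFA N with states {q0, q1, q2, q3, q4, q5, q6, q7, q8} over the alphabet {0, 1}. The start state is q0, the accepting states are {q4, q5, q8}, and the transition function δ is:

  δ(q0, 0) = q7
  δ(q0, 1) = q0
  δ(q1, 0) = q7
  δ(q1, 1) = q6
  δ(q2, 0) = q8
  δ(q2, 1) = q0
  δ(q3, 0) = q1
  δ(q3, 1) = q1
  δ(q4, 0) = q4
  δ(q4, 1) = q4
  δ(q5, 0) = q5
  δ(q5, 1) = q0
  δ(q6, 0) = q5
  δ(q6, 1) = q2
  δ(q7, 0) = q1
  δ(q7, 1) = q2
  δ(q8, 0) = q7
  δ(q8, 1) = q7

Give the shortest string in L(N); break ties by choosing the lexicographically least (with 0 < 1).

010

A breadth-first search from q0 reaches an accepting state first via the path q0 → q7 → q2 → q8 on input 010.
No string of length < 3 is accepted (BFS exhausts all shorter strings without reaching an accepting state), and 010 is the lexicographically least accepting string of length 3.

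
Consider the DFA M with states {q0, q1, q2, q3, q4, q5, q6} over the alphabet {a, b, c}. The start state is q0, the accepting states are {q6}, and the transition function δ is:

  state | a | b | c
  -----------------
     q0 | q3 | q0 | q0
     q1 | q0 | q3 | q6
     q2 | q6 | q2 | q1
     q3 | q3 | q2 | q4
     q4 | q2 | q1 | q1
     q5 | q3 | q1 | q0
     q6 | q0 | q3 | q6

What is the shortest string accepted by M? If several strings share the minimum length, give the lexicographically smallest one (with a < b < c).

A breadth-first search from q0 reaches an accepting state first via the path q0 → q3 → q2 → q6 on input aba.
No string of length < 3 is accepted (BFS exhausts all shorter strings without reaching an accepting state), and aba is the lexicographically least accepting string of length 3.

aba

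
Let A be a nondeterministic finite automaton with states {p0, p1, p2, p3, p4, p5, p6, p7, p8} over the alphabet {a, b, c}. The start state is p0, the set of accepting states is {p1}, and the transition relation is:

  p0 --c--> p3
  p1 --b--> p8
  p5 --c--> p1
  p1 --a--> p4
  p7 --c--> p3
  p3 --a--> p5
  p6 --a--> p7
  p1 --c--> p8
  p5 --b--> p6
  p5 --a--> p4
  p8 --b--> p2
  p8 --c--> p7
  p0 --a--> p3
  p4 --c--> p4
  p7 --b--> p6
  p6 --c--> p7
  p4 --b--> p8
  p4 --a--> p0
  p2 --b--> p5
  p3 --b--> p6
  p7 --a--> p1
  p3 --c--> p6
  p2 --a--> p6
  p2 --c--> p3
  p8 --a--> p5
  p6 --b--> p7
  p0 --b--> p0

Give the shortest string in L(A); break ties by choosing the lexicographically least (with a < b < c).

A breadth-first search from p0 reaches an accepting state first via the path p0 → p3 → p5 → p1 on input aac.
No string of length < 3 is accepted (BFS exhausts all shorter strings without reaching an accepting state), and aac is the lexicographically least accepting string of length 3.

aac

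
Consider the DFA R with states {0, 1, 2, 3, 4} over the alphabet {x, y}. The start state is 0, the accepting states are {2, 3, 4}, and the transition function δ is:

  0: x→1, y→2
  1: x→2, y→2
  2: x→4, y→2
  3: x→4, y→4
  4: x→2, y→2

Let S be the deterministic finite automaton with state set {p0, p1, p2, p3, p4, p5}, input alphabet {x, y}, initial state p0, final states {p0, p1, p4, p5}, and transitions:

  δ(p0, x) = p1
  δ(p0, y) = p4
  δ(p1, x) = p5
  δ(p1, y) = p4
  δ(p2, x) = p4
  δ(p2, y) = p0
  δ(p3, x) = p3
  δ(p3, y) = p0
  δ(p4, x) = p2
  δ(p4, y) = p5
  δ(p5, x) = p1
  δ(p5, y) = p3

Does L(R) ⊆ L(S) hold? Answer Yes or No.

No

The string yx is in L(R) but not in L(S).
So L(R) ⊄ L(S).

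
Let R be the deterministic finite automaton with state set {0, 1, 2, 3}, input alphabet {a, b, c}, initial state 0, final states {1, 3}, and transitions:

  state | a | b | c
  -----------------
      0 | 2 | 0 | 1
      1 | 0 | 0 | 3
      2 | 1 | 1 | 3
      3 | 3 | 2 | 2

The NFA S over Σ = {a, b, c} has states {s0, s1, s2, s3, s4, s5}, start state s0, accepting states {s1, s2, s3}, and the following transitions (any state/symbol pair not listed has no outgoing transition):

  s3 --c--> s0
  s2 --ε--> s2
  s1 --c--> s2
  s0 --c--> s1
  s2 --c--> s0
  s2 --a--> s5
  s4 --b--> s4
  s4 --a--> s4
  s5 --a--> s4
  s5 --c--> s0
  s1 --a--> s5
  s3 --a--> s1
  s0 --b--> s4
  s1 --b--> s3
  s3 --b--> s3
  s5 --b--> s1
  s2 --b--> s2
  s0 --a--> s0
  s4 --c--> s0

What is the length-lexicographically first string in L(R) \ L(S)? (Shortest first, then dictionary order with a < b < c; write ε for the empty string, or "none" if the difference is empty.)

aa

The string aa is accepted by R but not by S.
No shorter string lies in the difference, and aa is the lexicographically first length-2 string in L(R) \ L(S).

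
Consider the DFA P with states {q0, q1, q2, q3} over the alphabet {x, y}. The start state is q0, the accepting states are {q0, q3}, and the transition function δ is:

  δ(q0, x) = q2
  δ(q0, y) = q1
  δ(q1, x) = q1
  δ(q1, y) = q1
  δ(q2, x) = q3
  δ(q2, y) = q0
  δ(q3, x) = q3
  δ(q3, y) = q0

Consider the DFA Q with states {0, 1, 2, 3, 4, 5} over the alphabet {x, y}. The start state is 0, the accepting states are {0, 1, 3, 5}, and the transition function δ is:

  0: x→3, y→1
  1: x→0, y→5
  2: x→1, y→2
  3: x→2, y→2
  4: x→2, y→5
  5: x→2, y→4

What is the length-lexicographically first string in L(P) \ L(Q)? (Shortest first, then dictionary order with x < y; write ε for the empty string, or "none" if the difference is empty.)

xx

The string xx is accepted by P but not by Q.
No shorter string lies in the difference, and xx is the lexicographically first length-2 string in L(P) \ L(Q).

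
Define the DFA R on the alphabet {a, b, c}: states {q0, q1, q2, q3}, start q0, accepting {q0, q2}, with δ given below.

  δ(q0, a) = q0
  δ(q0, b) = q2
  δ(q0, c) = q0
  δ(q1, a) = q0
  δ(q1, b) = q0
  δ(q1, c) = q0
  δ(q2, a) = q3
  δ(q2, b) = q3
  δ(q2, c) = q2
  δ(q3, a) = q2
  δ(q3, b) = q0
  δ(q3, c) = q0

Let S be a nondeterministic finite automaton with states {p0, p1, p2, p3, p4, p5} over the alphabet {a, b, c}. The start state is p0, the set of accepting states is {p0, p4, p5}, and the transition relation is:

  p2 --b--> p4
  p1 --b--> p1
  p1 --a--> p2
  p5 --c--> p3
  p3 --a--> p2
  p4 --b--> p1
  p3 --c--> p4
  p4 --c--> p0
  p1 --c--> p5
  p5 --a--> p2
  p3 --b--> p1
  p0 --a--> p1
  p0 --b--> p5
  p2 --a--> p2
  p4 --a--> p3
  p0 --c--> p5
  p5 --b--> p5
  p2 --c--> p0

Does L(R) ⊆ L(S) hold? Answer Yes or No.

The string a is in L(R) but not in L(S).
So L(R) ⊄ L(S).

No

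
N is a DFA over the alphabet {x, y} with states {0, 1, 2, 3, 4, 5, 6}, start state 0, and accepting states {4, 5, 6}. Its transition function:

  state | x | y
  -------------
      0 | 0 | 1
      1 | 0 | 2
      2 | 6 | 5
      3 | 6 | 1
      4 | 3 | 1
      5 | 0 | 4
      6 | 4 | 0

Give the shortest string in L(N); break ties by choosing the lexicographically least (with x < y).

A breadth-first search from 0 reaches an accepting state first via the path 0 → 1 → 2 → 6 on input yyx.
No string of length < 3 is accepted (BFS exhausts all shorter strings without reaching an accepting state), and yyx is the lexicographically least accepting string of length 3.

yyx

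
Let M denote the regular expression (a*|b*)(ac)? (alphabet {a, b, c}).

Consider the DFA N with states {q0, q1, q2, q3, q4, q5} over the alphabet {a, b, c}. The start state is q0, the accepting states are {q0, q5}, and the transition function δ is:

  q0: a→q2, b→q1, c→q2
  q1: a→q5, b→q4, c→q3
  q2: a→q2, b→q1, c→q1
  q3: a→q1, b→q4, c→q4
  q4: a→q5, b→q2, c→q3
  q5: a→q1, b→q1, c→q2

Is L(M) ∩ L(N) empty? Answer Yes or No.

No

The empty string ε is accepted by both M and N.
Hence L(M) ∩ L(N) ≠ ∅.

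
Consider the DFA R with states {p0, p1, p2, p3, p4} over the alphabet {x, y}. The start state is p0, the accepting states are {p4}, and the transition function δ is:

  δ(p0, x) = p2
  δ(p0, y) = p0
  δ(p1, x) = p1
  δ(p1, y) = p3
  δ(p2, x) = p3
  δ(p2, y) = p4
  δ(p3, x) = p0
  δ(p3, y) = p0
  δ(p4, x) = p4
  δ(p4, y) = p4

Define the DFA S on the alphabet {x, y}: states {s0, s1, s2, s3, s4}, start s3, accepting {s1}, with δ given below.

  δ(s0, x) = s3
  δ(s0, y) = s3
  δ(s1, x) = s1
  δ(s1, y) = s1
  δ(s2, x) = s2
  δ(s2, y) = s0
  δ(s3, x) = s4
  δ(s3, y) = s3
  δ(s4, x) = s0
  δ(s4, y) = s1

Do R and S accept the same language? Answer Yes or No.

Exploring the product automaton R × S from the start pair (p0, s3), following both machines on each input symbol, reaches 4 state pairs: (p0, s3), (p2, s4), (p3, s0), (p4, s1).
R accepts in {p4} and S accepts in {s1}. In every reachable pair the two components are either both accepting — (p4, s1) — or both non-accepting, so no string is accepted by exactly one of the machines: L(R) \ L(S) and L(S) \ L(R) are both empty.
Hence every string is accepted by R iff it is accepted by S, and the two languages coincide.

Yes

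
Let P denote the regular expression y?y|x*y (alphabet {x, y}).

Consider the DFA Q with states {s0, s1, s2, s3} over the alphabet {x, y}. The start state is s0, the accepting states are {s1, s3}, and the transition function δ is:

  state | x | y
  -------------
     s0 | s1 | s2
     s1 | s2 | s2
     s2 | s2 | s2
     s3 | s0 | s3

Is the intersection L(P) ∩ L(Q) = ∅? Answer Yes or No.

Yes

Converting the expression P to a DFA (subset construction, then merging equivalent states) gives the minimal DFA with states {p0, p1, p2, p3, p4}, start state p0, accepting states {p2, p3} and transitions p0: x→p1, y→p2; p1: x→p1, y→p3; p2: x→p4, y→p3; p3: x→p4, y→p4; p4: x→p4, y→p4.
Exploring the product automaton P × Q from the start pair (p0, s0), following both machines on each input symbol, reaches 6 state pairs: (p0, s0), (p1, s1), (p2, s2), (p1, s2), (p3, s2), (p4, s2).
P accepts in {p2, p3} and Q accepts in {s1, s3}; no reachable pair has both components accepting, so no string drives both machines to acceptance simultaneously and L(P) ∩ L(Q) = ∅.
So no string is accepted by both, and the intersection is empty.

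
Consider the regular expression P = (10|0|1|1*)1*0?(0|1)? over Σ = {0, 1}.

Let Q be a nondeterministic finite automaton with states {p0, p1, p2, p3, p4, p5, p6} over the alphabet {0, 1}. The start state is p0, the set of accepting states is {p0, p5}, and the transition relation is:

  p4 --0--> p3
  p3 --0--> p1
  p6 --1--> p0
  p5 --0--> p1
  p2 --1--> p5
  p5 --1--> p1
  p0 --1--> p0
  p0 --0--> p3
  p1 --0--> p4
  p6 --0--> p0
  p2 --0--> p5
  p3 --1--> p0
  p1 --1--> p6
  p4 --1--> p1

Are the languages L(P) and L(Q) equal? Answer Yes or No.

No

The string 0 is accepted by P but rejected by Q.
So L(P) ≠ L(Q).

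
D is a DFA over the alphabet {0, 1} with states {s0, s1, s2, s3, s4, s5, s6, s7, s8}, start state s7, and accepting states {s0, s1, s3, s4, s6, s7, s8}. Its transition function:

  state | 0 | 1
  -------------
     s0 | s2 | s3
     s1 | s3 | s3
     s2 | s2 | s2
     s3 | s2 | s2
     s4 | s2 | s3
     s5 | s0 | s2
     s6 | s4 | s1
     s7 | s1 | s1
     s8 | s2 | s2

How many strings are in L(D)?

The useful subgraph on states {s1, s3, s7} is acyclic, so L(D) is finite; the longest accepting path visits 3 useful states, giving maximum string length 2.
Counting accepting paths from s7 by length: 1 of length 0, 2 of length 1, 4 of length 2. Total 7.

7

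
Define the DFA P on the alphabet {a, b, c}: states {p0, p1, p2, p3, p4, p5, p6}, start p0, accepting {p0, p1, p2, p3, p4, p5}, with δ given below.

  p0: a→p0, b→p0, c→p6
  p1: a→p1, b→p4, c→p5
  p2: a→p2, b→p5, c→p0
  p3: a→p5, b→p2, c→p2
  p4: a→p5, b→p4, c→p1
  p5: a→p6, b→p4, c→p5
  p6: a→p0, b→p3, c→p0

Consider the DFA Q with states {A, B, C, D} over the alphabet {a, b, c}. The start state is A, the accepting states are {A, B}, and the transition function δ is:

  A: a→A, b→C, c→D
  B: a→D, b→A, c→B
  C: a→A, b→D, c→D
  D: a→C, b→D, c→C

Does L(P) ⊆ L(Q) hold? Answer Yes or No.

No

The string b is in L(P) but not in L(Q).
So L(P) ⊄ L(Q).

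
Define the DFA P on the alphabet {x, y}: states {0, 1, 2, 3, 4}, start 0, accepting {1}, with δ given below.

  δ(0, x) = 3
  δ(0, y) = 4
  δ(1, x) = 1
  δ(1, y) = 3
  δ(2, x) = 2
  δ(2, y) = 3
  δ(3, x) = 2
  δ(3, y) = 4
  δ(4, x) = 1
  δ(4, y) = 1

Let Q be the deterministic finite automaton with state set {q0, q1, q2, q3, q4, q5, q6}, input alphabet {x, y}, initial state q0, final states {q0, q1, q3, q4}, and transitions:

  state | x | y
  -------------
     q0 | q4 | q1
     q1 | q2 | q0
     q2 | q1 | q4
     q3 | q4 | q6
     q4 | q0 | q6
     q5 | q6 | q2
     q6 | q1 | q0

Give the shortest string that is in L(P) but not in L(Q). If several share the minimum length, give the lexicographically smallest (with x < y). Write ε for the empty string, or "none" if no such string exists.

The string yx is accepted by P but not by Q.
No shorter string lies in the difference, and yx is the lexicographically first length-2 string in L(P) \ L(Q).

yx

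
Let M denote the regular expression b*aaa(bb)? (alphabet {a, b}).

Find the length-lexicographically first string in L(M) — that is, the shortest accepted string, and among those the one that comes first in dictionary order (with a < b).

By inspection of the expression, no string of length less than 3 matches, and aaa is the lexicographically first match of length 3.

aaa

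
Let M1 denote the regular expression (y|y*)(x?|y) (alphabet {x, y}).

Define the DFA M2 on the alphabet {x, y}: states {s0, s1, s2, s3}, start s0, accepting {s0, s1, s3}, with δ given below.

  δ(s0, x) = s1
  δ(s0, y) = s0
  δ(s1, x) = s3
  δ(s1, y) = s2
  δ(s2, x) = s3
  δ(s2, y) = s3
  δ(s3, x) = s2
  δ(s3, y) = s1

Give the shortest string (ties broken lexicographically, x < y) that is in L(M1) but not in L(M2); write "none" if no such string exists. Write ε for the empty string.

Converting the expression M1 to a DFA (subset construction, then merging equivalent states) gives the minimal DFA with states {r0, r1, r2}, start state r0, accepting states {r0, r1} and transitions r0: x→r1, y→r0; r1: x→r2, y→r2; r2: x→r2, y→r2.
Exploring the product automaton M1 × M2 from the start pair (r0, s0), following both machines on each input symbol, reaches 5 state pairs: (r0, s0), (r1, s1), (r2, s3), (r2, s2), (r2, s1).
M1 accepts in {r0, r1} and M2 accepts in {s0, s1, s3}. The reachable pairs whose M1-component is accepting are (r0, s0), (r1, s1); in each of them the M2-component is accepting too, so the product for L(M1) \ L(M2) (M1-component accepting, M2-component rejecting) has no reachable accepting pair and the difference is empty.
So every string accepted by M1 is also accepted by M2: L(M1) \ L(M2) = ∅ and there is no such string.

none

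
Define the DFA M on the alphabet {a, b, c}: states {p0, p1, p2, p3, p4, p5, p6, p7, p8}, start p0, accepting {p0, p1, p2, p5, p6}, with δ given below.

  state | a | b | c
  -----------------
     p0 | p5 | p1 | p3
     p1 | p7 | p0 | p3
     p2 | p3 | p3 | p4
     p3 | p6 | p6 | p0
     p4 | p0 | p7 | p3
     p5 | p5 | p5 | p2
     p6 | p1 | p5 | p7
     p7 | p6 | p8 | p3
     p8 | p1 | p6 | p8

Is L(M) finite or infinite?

infinite

State p0 is reachable from the start and can reach an accepting state, and it lies on the cycle p0 → p1 → p0.
Traversing that cycle any number of times yields accepted strings of unbounded length, so the language is infinite.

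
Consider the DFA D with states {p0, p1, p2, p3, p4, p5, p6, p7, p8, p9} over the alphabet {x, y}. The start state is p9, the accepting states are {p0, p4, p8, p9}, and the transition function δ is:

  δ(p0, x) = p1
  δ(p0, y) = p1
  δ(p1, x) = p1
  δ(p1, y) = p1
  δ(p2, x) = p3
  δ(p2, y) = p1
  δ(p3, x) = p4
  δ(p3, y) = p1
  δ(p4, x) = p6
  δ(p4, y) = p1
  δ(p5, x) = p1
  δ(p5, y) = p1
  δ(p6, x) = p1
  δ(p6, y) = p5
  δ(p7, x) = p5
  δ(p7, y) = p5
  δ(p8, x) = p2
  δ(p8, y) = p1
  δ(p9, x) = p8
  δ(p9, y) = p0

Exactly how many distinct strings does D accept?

4

The useful subgraph on states {p0, p2, p3, p4, p8, p9} is acyclic, so L(D) is finite; the longest accepting path visits 5 useful states, giving maximum string length 4.
Counting accepting paths from p9 by length: 1 of length 0, 2 of length 1, 1 of length 4. Total 4.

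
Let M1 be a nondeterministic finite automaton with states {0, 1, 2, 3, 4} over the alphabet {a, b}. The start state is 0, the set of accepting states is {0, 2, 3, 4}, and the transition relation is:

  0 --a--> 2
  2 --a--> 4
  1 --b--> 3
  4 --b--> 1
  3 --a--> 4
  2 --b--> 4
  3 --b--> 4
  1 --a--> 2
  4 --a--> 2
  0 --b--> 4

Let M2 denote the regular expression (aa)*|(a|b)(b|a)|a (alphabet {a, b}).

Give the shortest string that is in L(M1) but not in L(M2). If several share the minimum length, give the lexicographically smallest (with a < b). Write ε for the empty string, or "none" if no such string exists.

The string b is accepted by M1 but not by M2.
No shorter string lies in the difference, and b is the lexicographically first length-1 string in L(M1) \ L(M2).

b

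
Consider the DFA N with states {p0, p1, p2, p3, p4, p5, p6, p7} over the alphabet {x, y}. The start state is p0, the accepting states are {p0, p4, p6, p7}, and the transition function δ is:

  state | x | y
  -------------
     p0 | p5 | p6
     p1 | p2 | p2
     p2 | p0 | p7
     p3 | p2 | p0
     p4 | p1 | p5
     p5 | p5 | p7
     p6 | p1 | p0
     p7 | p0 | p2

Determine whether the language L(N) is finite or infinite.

State p5 is reachable from the start and can reach an accepting state, and it lies on the cycle p5 → p5.
Traversing that cycle any number of times yields accepted strings of unbounded length, so the language is infinite.

infinite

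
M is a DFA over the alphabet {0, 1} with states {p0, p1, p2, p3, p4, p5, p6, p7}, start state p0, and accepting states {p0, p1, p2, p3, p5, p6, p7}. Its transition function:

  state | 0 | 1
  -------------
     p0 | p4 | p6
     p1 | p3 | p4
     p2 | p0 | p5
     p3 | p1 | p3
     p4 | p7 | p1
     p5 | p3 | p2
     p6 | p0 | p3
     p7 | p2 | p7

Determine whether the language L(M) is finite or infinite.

infinite

State p1 is reachable from the start and can reach an accepting state, and it lies on the cycle p1 → p3 → p1.
Traversing that cycle any number of times yields accepted strings of unbounded length, so the language is infinite.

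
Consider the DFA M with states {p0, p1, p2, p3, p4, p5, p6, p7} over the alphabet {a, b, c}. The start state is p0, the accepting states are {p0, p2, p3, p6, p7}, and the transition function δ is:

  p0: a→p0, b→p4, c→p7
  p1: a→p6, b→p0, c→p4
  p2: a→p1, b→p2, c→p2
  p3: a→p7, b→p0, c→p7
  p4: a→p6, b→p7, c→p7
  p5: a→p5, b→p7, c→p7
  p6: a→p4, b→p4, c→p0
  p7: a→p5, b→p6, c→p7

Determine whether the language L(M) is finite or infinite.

infinite

State p0 is reachable from the start and can reach an accepting state, and it lies on the cycle p0 → p0.
Traversing that cycle any number of times yields accepted strings of unbounded length, so the language is infinite.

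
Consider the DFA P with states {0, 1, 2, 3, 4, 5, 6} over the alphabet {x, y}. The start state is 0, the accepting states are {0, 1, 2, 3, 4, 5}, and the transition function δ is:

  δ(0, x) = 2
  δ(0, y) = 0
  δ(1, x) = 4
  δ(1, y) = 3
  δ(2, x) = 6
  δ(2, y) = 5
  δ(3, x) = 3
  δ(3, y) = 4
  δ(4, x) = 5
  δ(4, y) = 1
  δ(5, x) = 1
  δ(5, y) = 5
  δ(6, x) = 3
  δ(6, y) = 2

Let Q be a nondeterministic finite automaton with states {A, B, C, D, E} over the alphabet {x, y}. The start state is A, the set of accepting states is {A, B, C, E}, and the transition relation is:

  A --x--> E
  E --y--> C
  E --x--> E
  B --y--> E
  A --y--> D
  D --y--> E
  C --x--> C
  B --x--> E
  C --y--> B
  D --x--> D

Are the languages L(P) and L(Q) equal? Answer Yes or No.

No

The string y is accepted by P but rejected by Q.
So L(P) ≠ L(Q).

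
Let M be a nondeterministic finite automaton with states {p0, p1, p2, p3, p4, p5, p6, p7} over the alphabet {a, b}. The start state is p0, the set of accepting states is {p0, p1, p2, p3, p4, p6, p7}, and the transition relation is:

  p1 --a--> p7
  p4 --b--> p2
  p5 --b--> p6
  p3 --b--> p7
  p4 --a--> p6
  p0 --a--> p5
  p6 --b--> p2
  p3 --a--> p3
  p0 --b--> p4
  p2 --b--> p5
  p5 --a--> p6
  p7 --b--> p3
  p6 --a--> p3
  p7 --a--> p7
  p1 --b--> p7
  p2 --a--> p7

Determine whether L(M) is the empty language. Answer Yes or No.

The empty string ε is accepted: the run p0 ends in the accepting state p0.
Since at least one string is accepted, L(M) is not empty.

No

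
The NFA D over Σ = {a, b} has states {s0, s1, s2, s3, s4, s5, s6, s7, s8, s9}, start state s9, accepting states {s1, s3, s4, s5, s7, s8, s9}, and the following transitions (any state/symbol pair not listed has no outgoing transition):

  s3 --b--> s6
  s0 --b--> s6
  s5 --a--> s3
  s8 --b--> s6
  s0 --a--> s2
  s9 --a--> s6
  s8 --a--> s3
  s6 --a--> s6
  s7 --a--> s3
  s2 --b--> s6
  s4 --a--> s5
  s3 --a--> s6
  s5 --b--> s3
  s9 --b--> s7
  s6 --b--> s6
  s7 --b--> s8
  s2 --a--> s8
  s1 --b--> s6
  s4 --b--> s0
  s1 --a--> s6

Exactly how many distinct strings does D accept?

5

The useful subgraph on states {s3, s7, s8, s9} is acyclic, so L(D) is finite; the longest accepting path visits 4 useful states, giving maximum string length 3.
Counting accepting paths from s9 by length: 1 of length 0, 1 of length 1, 2 of length 2, 1 of length 3. Total 5.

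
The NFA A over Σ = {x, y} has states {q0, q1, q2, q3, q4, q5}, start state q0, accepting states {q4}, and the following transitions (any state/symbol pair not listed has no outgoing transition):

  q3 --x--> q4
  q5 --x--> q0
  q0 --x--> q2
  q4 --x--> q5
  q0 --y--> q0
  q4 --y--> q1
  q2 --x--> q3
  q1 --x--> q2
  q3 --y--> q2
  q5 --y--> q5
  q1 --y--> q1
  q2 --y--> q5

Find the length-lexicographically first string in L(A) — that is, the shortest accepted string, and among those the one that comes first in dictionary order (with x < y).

xxx

A breadth-first search from q0 reaches an accepting state first via the path q0 → q2 → q3 → q4 on input xxx.
No string of length < 3 is accepted (BFS exhausts all shorter strings without reaching an accepting state), and xxx is the lexicographically least accepting string of length 3.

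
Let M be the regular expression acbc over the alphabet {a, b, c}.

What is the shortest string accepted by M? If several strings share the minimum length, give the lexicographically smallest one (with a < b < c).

By inspection of the expression, no string of length less than 4 matches, and acbc is the lexicographically first match of length 4.

acbc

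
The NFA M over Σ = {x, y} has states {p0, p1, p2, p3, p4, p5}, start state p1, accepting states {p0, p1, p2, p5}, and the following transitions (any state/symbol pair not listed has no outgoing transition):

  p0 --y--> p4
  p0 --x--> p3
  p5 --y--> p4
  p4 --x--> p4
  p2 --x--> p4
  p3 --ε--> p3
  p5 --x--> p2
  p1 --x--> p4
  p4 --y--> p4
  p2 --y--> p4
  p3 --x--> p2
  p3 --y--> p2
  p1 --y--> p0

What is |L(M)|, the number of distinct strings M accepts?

4

The useful subgraph on states {p0, p1, p2, p3} is acyclic, so L(M) is finite; the longest accepting path visits 4 useful states, giving maximum string length 3.
Counting accepting paths from p1 by length: 1 of length 0, 1 of length 1, 2 of length 3. Total 4.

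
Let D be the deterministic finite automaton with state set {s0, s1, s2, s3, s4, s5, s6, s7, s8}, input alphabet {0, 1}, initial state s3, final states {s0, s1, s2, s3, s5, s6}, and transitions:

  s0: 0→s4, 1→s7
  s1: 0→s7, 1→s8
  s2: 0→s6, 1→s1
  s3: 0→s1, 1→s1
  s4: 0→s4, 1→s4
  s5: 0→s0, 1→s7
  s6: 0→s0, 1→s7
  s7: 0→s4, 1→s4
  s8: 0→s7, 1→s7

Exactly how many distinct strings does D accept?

The useful subgraph on states {s1, s3} is acyclic, so L(D) is finite; the longest accepting path visits 2 useful states, giving maximum string length 1.
Counting accepting paths from s3 by length: 1 of length 0, 2 of length 1. Total 3.

3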